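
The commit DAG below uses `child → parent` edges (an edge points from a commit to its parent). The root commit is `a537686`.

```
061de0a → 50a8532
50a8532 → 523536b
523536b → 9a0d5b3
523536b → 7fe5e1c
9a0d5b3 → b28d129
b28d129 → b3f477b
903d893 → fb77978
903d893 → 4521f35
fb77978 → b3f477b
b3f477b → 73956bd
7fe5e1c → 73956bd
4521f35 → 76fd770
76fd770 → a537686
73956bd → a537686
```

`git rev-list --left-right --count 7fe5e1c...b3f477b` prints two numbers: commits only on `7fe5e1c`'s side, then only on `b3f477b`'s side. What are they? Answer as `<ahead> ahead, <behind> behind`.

1 ahead, 1 behind

Reachable from 7fe5e1c: {73956bd, 7fe5e1c, a537686}.
Reachable from b3f477b: {73956bd, a537686, b3f477b}.
Only in 7fe5e1c's history (ahead): {7fe5e1c} — 1.
Only in b3f477b's history (behind): {b3f477b} — 1.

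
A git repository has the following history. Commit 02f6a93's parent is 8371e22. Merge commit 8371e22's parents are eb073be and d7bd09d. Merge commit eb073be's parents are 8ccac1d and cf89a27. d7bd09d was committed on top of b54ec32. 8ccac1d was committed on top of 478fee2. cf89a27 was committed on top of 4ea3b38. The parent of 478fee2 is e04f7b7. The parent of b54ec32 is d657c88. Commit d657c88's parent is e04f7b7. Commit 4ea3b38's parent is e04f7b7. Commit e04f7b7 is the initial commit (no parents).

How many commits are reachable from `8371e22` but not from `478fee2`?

8

Reachable from 8371e22: {478fee2, 4ea3b38, 8371e22, 8ccac1d, b54ec32, cf89a27, d657c88, d7bd09d, e04f7b7, eb073be}.
Reachable from 478fee2: {478fee2, e04f7b7}.
In 8371e22's history but not 478fee2's: {4ea3b38, 8371e22, 8ccac1d, b54ec32, cf89a27, d657c88, d7bd09d, eb073be} — 8 commits.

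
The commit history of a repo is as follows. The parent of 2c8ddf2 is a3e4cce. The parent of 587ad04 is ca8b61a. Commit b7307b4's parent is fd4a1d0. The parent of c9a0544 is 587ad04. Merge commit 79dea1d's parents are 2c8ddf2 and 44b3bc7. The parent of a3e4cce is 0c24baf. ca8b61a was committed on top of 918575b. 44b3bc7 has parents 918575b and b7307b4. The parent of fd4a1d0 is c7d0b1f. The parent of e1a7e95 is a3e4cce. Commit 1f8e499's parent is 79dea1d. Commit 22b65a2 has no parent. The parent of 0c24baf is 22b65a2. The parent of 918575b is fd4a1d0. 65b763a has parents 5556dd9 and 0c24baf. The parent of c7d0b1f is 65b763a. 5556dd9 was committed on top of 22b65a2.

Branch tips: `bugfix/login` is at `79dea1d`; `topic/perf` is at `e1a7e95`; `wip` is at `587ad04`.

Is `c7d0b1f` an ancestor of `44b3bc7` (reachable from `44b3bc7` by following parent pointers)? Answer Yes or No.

Ancestors of 44b3bc7 (commits reachable by following parents): {0c24baf, 22b65a2, 44b3bc7, 5556dd9, 65b763a, 918575b, b7307b4, c7d0b1f, fd4a1d0}.
c7d0b1f is in that set, so it is an ancestor of 44b3bc7.

Yes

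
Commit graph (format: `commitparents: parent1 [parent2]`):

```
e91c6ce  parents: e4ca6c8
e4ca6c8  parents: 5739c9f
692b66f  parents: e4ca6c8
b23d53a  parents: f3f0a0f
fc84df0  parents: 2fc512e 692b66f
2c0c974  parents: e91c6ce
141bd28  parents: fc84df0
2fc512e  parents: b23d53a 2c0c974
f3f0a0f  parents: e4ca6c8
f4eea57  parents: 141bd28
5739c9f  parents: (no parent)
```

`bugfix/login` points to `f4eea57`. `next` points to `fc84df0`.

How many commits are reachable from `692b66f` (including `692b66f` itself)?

Walking parent pointers from 692b66f: reachable set = {5739c9f, 692b66f, e4ca6c8}.
That is 3 commits.

3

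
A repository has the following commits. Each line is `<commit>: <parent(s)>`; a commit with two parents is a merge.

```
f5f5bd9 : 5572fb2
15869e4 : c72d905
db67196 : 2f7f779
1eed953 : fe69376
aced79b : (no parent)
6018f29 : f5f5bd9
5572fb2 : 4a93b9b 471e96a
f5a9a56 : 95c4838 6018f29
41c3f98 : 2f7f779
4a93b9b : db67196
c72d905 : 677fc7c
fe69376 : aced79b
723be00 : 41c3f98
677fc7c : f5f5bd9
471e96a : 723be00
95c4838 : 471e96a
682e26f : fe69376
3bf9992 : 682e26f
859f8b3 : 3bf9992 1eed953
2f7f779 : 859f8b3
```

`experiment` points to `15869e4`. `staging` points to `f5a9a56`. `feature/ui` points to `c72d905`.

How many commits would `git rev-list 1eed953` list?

Walking parent pointers from 1eed953: reachable set = {1eed953, aced79b, fe69376}.
That is 3 commits.

3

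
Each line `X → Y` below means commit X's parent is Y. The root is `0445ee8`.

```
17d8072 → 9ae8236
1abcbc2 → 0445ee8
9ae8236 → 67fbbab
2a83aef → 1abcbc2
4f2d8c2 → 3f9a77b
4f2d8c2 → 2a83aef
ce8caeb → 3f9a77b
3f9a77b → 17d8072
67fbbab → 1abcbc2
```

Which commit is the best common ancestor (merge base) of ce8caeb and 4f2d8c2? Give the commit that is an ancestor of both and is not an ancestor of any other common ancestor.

3f9a77b

Ancestors of ce8caeb: {0445ee8, 17d8072, 1abcbc2, 3f9a77b, 67fbbab, 9ae8236, ce8caeb}.
Ancestors of 4f2d8c2: {0445ee8, 17d8072, 1abcbc2, 2a83aef, 3f9a77b, 4f2d8c2, 67fbbab, 9ae8236}.
Common ancestors: {0445ee8, 17d8072, 1abcbc2, 3f9a77b, 67fbbab, 9ae8236}.
Among these, 3f9a77b is not an ancestor of any other common ancestor — it is the merge base.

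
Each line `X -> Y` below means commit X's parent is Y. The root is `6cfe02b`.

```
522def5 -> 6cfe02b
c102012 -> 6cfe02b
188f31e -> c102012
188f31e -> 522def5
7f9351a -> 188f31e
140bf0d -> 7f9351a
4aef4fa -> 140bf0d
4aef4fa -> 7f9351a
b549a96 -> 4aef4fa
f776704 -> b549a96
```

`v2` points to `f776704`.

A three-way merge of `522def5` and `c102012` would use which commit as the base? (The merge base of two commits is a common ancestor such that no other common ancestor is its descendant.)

6cfe02b

Ancestors of 522def5: {522def5, 6cfe02b}.
Ancestors of c102012: {6cfe02b, c102012}.
Common ancestors: {6cfe02b}.
The only common ancestor is 6cfe02b, so it is the merge base.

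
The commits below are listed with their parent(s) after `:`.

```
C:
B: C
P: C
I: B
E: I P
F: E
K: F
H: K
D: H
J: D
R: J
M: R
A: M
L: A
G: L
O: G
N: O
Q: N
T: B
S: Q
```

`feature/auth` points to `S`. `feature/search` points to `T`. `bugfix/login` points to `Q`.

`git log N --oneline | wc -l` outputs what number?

Walking parent pointers from N: reachable set = {A, B, C, D, E, F, G, H, I, J, K, L, M, N, O, P, R}.
That is 17 commits.

17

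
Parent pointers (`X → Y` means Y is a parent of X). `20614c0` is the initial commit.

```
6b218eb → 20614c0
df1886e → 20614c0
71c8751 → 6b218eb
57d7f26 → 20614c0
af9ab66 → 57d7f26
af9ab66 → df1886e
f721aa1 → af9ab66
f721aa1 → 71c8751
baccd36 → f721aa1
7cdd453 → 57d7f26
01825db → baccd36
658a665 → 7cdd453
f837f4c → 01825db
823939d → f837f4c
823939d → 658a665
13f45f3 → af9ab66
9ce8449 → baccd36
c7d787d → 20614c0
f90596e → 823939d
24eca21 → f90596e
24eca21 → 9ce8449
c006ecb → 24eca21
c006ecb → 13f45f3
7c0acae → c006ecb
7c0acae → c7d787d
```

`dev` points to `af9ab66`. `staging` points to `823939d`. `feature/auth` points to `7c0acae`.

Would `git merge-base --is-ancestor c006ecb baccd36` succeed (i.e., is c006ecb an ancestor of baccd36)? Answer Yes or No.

No

Ancestors of baccd36: {20614c0, 57d7f26, 6b218eb, 71c8751, af9ab66, baccd36, df1886e, f721aa1}.
c006ecb is not in that set, so it is not an ancestor of baccd36.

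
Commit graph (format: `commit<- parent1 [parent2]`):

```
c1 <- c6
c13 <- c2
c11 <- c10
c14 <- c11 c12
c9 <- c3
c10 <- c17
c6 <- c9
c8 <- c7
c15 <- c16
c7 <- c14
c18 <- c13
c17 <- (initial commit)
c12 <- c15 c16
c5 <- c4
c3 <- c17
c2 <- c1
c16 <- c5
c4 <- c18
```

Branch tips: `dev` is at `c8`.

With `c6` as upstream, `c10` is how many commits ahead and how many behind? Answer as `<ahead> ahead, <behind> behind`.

1 ahead, 3 behind

Reachable from c10: {c10, c17}.
Reachable from c6: {c17, c3, c6, c9}.
Only in c10's history (ahead): {c10} — 1.
Only in c6's history (behind): {c3, c6, c9} — 3.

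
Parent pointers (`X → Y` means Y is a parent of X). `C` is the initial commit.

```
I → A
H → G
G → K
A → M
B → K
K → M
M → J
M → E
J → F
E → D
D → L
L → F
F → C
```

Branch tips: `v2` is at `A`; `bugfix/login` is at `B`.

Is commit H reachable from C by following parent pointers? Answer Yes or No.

No

Ancestors of C: {C}.
H is not in that set, so it is not an ancestor of C.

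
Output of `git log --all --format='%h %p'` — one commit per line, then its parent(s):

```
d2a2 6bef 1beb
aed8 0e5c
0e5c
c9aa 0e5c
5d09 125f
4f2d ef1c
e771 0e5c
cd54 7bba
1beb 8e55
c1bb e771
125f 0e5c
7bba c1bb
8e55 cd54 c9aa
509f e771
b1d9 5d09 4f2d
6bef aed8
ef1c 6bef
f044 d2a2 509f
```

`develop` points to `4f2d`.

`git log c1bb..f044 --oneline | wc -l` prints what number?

10

Reachable from f044: {0e5c, 1beb, 509f, 6bef, 7bba, 8e55, aed8, c1bb, c9aa, cd54, d2a2, e771, f044}.
Reachable from c1bb: {0e5c, c1bb, e771}.
In f044's history but not c1bb's: {1beb, 509f, 6bef, 7bba, 8e55, aed8, c9aa, cd54, d2a2, f044} — 10 commits.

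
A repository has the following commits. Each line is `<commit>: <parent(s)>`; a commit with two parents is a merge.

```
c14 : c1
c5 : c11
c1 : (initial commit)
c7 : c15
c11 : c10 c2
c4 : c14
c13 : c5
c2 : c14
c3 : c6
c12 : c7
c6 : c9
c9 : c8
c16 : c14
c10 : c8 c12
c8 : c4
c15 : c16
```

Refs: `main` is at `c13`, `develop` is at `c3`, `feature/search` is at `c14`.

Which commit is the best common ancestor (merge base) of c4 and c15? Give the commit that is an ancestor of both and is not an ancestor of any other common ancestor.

c14

Ancestors of c4: {c1, c14, c4}.
Ancestors of c15: {c1, c14, c15, c16}.
Common ancestors: {c1, c14}.
Among these, c14 is not an ancestor of any other common ancestor — it is the merge base.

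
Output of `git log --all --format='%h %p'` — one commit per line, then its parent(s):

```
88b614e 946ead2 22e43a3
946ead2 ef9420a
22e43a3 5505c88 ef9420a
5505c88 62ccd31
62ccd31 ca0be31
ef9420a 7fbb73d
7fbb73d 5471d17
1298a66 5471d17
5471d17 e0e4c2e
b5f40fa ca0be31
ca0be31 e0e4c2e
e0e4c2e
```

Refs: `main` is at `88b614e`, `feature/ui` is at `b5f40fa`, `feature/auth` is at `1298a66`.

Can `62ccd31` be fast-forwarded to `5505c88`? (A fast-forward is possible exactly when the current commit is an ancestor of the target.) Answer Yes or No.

Yes

A fast-forward from 62ccd31 to 5505c88 is possible iff 62ccd31 is an ancestor of 5505c88.
Ancestors of 5505c88: {5505c88, 62ccd31, ca0be31, e0e4c2e}.
62ccd31 is among them, so fast-forward is possible.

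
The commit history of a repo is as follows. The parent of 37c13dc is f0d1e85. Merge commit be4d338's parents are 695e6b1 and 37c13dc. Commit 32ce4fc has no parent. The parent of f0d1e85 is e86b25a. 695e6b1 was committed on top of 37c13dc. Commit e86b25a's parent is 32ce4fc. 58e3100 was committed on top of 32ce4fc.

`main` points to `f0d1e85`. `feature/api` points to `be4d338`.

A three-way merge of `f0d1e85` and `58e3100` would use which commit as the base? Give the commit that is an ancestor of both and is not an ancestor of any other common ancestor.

Ancestors of f0d1e85: {32ce4fc, e86b25a, f0d1e85}.
Ancestors of 58e3100: {32ce4fc, 58e3100}.
Common ancestors: {32ce4fc}.
The only common ancestor is 32ce4fc, so it is the merge base.

32ce4fc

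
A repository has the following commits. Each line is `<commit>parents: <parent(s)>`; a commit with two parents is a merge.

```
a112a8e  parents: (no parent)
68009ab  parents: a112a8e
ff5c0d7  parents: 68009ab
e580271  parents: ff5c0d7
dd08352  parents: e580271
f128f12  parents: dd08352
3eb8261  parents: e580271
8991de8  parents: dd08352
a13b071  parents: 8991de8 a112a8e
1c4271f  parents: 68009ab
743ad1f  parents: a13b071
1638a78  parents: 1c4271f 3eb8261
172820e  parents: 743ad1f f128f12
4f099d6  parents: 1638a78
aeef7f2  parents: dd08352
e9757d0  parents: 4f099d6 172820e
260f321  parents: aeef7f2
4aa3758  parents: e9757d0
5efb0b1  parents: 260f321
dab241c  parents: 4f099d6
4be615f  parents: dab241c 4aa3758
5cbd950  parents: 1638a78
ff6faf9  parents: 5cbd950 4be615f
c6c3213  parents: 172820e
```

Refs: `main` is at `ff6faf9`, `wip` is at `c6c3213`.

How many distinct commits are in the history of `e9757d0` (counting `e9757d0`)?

15

Walking parent pointers from e9757d0: reachable set = {1638a78, 172820e, 1c4271f, 3eb8261, 4f099d6, 68009ab, 743ad1f, 8991de8, a112a8e, a13b071, dd08352, e580271, e9757d0, f128f12, ff5c0d7}.
That is 15 commits.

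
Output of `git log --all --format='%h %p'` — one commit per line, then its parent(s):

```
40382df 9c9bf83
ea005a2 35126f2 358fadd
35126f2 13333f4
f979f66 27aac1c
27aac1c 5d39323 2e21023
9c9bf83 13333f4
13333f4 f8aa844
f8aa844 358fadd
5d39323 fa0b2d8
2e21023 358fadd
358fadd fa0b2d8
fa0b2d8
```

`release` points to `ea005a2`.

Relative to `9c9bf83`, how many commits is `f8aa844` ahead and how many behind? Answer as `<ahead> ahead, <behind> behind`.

Reachable from f8aa844: {358fadd, f8aa844, fa0b2d8}.
Reachable from 9c9bf83: {13333f4, 358fadd, 9c9bf83, f8aa844, fa0b2d8}.
Only in f8aa844's history (ahead): {} — 0.
Only in 9c9bf83's history (behind): {13333f4, 9c9bf83} — 2.

0 ahead, 2 behind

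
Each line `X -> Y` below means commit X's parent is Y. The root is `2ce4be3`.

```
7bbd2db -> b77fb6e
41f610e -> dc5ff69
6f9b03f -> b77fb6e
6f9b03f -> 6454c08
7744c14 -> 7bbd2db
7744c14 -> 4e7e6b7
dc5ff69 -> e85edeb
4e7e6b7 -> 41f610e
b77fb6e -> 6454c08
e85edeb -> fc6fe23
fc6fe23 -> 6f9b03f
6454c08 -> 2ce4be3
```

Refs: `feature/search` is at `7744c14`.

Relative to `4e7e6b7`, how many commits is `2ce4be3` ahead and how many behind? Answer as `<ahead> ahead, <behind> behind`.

0 ahead, 8 behind

Reachable from 2ce4be3: {2ce4be3}.
Reachable from 4e7e6b7: {2ce4be3, 41f610e, 4e7e6b7, 6454c08, 6f9b03f, b77fb6e, dc5ff69, e85edeb, fc6fe23}.
Only in 2ce4be3's history (ahead): {} — 0.
Only in 4e7e6b7's history (behind): {41f610e, 4e7e6b7, 6454c08, 6f9b03f, b77fb6e, dc5ff69, e85edeb, fc6fe23} — 8.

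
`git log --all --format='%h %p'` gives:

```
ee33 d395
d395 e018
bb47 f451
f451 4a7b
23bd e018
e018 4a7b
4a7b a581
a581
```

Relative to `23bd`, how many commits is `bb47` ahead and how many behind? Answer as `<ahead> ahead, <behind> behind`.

Reachable from bb47: {4a7b, a581, bb47, f451}.
Reachable from 23bd: {23bd, 4a7b, a581, e018}.
Only in bb47's history (ahead): {bb47, f451} — 2.
Only in 23bd's history (behind): {23bd, e018} — 2.

2 ahead, 2 behind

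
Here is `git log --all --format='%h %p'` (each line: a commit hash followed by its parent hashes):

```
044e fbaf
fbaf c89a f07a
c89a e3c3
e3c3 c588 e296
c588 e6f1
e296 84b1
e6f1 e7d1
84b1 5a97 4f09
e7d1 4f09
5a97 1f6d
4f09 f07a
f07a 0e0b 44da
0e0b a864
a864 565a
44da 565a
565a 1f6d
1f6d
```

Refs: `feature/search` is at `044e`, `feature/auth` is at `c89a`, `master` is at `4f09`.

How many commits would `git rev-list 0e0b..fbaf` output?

Reachable from fbaf: {0e0b, 1f6d, 44da, 4f09, 565a, 5a97, 84b1, a864, c588, c89a, e296, e3c3, e6f1, e7d1, f07a, fbaf}.
Reachable from 0e0b: {0e0b, 1f6d, 565a, a864}.
In fbaf's history but not 0e0b's: {44da, 4f09, 5a97, 84b1, c588, c89a, e296, e3c3, e6f1, e7d1, f07a, fbaf} — 12 commits.

12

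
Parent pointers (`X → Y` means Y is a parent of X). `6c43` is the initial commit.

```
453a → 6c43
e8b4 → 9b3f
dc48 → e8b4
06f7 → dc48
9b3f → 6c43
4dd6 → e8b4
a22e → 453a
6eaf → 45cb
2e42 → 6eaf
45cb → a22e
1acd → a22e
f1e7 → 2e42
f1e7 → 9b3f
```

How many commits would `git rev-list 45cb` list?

4

Walking parent pointers from 45cb: reachable set = {453a, 45cb, 6c43, a22e}.
That is 4 commits.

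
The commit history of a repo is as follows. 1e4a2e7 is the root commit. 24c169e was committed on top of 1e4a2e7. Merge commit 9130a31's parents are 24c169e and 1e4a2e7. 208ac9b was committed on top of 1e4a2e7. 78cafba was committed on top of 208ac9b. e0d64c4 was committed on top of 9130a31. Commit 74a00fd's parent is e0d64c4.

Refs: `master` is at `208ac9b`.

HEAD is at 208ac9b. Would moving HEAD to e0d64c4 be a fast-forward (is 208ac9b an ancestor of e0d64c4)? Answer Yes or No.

A fast-forward from 208ac9b to e0d64c4 is possible iff 208ac9b is an ancestor of e0d64c4.
Ancestors of e0d64c4: {1e4a2e7, 24c169e, 9130a31, e0d64c4}.
208ac9b is not among them, so fast-forward is not possible.

No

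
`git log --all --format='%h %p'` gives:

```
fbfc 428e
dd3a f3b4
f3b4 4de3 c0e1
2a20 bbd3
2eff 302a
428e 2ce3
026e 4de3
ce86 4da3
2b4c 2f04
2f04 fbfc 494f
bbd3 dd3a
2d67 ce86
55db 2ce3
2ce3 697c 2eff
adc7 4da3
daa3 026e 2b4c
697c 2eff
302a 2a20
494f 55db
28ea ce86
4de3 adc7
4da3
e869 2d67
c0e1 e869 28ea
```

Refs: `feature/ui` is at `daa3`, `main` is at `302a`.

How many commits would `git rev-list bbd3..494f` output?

7

Reachable from 494f: {28ea, 2a20, 2ce3, 2d67, 2eff, 302a, 494f, 4da3, 4de3, 55db, 697c, adc7, bbd3, c0e1, ce86, dd3a, e869, f3b4}.
Reachable from bbd3: {28ea, 2d67, 4da3, 4de3, adc7, bbd3, c0e1, ce86, dd3a, e869, f3b4}.
In 494f's history but not bbd3's: {2a20, 2ce3, 2eff, 302a, 494f, 55db, 697c} — 7 commits.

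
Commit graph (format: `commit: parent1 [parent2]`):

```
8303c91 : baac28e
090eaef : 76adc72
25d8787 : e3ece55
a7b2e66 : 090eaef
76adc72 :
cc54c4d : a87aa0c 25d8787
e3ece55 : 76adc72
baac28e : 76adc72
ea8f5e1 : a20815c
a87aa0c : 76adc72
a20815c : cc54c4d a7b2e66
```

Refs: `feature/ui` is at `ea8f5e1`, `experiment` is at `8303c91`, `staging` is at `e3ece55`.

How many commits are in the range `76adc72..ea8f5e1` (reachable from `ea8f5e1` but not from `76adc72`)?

Reachable from ea8f5e1: {090eaef, 25d8787, 76adc72, a20815c, a7b2e66, a87aa0c, cc54c4d, e3ece55, ea8f5e1}.
Reachable from 76adc72: {76adc72}.
In ea8f5e1's history but not 76adc72's: {090eaef, 25d8787, a20815c, a7b2e66, a87aa0c, cc54c4d, e3ece55, ea8f5e1} — 8 commits.

8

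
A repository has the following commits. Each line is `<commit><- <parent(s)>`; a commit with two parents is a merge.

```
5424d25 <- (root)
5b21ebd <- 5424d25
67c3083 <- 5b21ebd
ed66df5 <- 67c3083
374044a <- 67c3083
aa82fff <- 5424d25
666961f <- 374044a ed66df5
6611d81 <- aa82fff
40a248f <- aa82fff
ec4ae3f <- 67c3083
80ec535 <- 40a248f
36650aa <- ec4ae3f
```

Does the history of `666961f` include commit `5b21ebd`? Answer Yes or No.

Yes

Ancestors of 666961f (commits reachable by following parents): {374044a, 5424d25, 5b21ebd, 666961f, 67c3083, ed66df5}.
5b21ebd is in that set, so it is an ancestor of 666961f.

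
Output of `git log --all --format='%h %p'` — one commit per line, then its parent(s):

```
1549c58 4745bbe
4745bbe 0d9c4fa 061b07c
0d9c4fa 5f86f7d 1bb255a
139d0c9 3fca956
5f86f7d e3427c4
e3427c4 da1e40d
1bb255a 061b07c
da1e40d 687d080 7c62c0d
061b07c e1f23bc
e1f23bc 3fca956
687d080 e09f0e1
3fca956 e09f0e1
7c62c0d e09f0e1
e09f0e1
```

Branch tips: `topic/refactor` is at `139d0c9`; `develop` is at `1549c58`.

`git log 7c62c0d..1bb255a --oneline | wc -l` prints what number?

4

Reachable from 1bb255a: {061b07c, 1bb255a, 3fca956, e09f0e1, e1f23bc}.
Reachable from 7c62c0d: {7c62c0d, e09f0e1}.
In 1bb255a's history but not 7c62c0d's: {061b07c, 1bb255a, 3fca956, e1f23bc} — 4 commits.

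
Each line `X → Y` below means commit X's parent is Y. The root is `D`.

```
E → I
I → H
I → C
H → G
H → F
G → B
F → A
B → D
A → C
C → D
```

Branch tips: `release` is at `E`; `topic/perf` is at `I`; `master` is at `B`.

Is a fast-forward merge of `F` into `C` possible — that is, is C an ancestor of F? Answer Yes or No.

A fast-forward from C to F is possible iff C is an ancestor of F.
Ancestors of F: {A, C, D, F}.
C is among them, so fast-forward is possible.

Yes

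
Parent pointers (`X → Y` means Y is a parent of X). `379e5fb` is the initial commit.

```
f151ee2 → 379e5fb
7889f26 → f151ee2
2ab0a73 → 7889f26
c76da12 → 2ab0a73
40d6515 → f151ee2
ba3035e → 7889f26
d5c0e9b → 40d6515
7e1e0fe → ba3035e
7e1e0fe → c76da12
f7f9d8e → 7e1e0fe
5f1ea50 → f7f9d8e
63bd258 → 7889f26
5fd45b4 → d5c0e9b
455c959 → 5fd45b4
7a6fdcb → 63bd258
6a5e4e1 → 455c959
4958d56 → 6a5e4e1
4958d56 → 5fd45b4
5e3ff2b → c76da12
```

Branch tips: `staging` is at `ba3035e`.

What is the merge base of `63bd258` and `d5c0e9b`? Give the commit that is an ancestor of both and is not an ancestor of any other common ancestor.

Ancestors of 63bd258: {379e5fb, 63bd258, 7889f26, f151ee2}.
Ancestors of d5c0e9b: {379e5fb, 40d6515, d5c0e9b, f151ee2}.
Common ancestors: {379e5fb, f151ee2}.
Among these, f151ee2 is not an ancestor of any other common ancestor — it is the merge base.

f151ee2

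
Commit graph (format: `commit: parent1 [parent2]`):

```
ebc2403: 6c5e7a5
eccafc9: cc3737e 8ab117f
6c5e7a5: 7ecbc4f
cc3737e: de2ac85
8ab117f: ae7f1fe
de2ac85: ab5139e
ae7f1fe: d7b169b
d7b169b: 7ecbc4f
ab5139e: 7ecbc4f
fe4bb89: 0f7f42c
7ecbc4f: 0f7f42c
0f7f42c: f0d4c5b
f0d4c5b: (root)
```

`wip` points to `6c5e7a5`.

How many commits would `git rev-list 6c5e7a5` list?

Walking parent pointers from 6c5e7a5: reachable set = {0f7f42c, 6c5e7a5, 7ecbc4f, f0d4c5b}.
That is 4 commits.

4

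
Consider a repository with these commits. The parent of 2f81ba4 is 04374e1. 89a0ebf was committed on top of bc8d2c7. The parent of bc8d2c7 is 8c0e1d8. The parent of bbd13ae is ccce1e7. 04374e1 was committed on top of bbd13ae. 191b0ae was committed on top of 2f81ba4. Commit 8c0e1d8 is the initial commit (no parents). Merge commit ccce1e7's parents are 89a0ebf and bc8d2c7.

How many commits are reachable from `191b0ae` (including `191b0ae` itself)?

Walking parent pointers from 191b0ae: reachable set = {04374e1, 191b0ae, 2f81ba4, 89a0ebf, 8c0e1d8, bbd13ae, bc8d2c7, ccce1e7}.
That is 8 commits.

8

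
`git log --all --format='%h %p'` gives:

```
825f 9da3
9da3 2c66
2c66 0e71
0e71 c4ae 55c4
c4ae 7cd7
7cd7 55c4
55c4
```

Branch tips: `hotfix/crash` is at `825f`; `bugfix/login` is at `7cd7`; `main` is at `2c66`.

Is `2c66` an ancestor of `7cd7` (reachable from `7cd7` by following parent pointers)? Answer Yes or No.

No

Ancestors of 7cd7: {55c4, 7cd7}.
2c66 is not in that set, so it is not an ancestor of 7cd7.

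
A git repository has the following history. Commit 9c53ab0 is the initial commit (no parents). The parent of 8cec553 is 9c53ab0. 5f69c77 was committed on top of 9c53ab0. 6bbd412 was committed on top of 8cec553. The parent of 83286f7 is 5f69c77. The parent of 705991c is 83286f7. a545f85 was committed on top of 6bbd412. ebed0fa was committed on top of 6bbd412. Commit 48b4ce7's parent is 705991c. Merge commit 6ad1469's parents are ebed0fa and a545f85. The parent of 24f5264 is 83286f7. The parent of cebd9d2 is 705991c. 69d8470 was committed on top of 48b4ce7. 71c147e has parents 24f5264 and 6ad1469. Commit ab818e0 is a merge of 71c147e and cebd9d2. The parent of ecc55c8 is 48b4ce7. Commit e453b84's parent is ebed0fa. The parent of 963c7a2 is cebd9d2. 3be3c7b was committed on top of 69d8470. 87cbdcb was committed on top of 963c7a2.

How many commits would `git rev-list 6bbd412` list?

3

Walking parent pointers from 6bbd412: reachable set = {6bbd412, 8cec553, 9c53ab0}.
That is 3 commits.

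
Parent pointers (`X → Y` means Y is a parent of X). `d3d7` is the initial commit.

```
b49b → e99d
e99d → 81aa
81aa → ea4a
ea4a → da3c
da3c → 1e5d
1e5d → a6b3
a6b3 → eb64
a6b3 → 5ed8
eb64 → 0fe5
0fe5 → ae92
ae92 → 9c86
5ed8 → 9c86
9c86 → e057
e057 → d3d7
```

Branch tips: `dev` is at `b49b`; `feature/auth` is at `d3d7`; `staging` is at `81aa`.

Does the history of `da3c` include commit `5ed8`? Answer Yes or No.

Ancestors of da3c (commits reachable by following parents): {0fe5, 1e5d, 5ed8, 9c86, a6b3, ae92, d3d7, da3c, e057, eb64}.
5ed8 is in that set, so it is an ancestor of da3c.

Yes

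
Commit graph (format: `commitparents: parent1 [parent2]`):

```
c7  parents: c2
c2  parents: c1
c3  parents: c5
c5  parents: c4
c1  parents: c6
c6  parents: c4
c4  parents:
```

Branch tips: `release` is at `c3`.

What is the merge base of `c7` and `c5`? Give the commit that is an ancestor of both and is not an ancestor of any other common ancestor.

c4

Ancestors of c7: {c1, c2, c4, c6, c7}.
Ancestors of c5: {c4, c5}.
Common ancestors: {c4}.
The only common ancestor is c4, so it is the merge base.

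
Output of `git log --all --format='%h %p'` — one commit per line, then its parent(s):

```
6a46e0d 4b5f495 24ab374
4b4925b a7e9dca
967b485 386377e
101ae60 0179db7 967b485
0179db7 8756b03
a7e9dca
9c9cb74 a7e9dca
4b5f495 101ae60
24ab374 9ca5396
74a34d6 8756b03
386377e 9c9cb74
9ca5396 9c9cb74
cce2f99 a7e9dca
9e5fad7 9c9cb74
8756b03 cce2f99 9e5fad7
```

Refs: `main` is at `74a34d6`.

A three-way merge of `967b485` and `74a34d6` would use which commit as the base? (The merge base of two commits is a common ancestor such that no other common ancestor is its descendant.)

Ancestors of 967b485: {386377e, 967b485, 9c9cb74, a7e9dca}.
Ancestors of 74a34d6: {74a34d6, 8756b03, 9c9cb74, 9e5fad7, a7e9dca, cce2f99}.
Common ancestors: {9c9cb74, a7e9dca}.
Among these, 9c9cb74 is not an ancestor of any other common ancestor — it is the merge base.

9c9cb74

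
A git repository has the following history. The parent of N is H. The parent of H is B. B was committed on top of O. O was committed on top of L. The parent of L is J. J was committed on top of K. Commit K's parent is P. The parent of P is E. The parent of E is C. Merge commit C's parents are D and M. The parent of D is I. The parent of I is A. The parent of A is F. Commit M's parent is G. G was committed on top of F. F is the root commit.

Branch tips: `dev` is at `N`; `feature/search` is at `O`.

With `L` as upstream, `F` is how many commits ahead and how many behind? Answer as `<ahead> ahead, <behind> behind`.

0 ahead, 11 behind

Reachable from F: {F}.
Reachable from L: {A, C, D, E, F, G, I, J, K, L, M, P}.
Only in F's history (ahead): {} — 0.
Only in L's history (behind): {A, C, D, E, G, I, J, K, L, M, P} — 11.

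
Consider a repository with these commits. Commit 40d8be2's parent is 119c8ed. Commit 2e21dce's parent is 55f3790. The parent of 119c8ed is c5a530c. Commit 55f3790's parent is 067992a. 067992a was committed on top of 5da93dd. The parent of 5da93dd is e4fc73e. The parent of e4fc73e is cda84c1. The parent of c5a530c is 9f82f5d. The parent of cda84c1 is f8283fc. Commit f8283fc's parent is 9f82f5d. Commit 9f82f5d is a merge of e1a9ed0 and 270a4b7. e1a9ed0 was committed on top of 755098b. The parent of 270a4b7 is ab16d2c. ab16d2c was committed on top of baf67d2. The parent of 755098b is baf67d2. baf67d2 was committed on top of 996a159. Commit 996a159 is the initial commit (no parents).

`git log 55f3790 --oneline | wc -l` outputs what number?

Walking parent pointers from 55f3790: reachable set = {067992a, 270a4b7, 55f3790, 5da93dd, 755098b, 996a159, 9f82f5d, ab16d2c, baf67d2, cda84c1, e1a9ed0, e4fc73e, f8283fc}.
That is 13 commits.

13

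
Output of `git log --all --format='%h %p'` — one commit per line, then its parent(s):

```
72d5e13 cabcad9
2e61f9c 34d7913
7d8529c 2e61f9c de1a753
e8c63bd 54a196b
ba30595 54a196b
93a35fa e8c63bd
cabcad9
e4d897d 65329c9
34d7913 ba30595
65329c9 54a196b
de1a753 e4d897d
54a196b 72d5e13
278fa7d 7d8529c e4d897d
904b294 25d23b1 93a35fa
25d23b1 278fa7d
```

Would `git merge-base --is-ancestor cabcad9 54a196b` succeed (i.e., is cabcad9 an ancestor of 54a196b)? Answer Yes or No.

Ancestors of 54a196b (commits reachable by following parents): {54a196b, 72d5e13, cabcad9}.
cabcad9 is in that set, so it is an ancestor of 54a196b.

Yes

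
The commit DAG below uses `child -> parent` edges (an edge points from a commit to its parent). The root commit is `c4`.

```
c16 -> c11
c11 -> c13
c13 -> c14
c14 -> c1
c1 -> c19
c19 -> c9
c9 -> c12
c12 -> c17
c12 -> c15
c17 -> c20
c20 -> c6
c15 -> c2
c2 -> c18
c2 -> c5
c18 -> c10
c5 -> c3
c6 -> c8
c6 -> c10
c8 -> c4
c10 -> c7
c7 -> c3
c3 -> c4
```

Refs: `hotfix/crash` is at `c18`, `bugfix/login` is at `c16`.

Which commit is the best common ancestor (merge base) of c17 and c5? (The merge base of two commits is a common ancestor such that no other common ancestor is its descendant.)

Ancestors of c17: {c10, c17, c20, c3, c4, c6, c7, c8}.
Ancestors of c5: {c3, c4, c5}.
Common ancestors: {c3, c4}.
Among these, c3 is not an ancestor of any other common ancestor — it is the merge base.

c3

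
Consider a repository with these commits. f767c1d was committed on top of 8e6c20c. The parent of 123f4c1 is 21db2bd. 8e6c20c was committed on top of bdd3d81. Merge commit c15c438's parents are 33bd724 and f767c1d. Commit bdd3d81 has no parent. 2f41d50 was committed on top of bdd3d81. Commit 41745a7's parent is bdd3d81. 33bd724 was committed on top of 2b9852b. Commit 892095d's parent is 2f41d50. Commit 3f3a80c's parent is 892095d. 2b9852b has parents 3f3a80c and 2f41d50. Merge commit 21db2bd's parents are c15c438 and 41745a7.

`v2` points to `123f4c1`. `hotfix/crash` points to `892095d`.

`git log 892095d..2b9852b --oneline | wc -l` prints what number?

2

Reachable from 2b9852b: {2b9852b, 2f41d50, 3f3a80c, 892095d, bdd3d81}.
Reachable from 892095d: {2f41d50, 892095d, bdd3d81}.
In 2b9852b's history but not 892095d's: {2b9852b, 3f3a80c} — 2 commits.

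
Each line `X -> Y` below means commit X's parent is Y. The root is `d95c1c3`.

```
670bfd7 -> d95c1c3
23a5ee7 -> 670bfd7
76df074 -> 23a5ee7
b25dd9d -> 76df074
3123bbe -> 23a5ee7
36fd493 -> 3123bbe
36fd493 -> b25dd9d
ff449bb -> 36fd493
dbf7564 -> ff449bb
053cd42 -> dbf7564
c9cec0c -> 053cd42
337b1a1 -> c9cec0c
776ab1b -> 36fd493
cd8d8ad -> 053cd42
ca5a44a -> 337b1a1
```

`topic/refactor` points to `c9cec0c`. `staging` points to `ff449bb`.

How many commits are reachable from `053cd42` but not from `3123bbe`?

6

Reachable from 053cd42: {053cd42, 23a5ee7, 3123bbe, 36fd493, 670bfd7, 76df074, b25dd9d, d95c1c3, dbf7564, ff449bb}.
Reachable from 3123bbe: {23a5ee7, 3123bbe, 670bfd7, d95c1c3}.
In 053cd42's history but not 3123bbe's: {053cd42, 36fd493, 76df074, b25dd9d, dbf7564, ff449bb} — 6 commits.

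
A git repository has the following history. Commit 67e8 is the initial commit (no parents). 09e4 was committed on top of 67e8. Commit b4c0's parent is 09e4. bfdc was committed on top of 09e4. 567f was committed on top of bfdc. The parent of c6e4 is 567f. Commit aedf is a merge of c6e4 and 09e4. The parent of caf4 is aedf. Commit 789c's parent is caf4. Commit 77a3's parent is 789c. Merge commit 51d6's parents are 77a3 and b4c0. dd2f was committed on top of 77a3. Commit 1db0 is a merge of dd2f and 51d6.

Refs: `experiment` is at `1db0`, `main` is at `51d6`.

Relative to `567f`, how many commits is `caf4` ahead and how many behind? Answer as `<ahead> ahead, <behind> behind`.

Reachable from caf4: {09e4, 567f, 67e8, aedf, bfdc, c6e4, caf4}.
Reachable from 567f: {09e4, 567f, 67e8, bfdc}.
Only in caf4's history (ahead): {aedf, c6e4, caf4} — 3.
Only in 567f's history (behind): {} — 0.

3 ahead, 0 behind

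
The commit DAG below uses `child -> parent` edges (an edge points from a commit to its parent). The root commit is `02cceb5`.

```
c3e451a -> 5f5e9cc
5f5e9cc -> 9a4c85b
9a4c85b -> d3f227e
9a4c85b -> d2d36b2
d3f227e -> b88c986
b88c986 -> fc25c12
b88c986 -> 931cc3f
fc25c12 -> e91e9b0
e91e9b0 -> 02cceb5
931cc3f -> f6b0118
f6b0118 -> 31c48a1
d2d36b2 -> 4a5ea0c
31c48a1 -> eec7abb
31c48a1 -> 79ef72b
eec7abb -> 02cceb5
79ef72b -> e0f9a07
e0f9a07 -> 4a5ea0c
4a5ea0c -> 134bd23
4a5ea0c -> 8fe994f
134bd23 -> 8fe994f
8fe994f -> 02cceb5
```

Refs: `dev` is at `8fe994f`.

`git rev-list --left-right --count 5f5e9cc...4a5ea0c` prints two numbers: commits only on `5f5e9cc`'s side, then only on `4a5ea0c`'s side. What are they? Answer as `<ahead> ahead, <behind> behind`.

Reachable from 5f5e9cc: {02cceb5, 134bd23, 31c48a1, 4a5ea0c, 5f5e9cc, 79ef72b, 8fe994f, 931cc3f, 9a4c85b, b88c986, d2d36b2, d3f227e, e0f9a07, e91e9b0, eec7abb, f6b0118, fc25c12}.
Reachable from 4a5ea0c: {02cceb5, 134bd23, 4a5ea0c, 8fe994f}.
Only in 5f5e9cc's history (ahead): {31c48a1, 5f5e9cc, 79ef72b, 931cc3f, 9a4c85b, b88c986, d2d36b2, d3f227e, e0f9a07, e91e9b0, eec7abb, f6b0118, fc25c12} — 13.
Only in 4a5ea0c's history (behind): {} — 0.

13 ahead, 0 behind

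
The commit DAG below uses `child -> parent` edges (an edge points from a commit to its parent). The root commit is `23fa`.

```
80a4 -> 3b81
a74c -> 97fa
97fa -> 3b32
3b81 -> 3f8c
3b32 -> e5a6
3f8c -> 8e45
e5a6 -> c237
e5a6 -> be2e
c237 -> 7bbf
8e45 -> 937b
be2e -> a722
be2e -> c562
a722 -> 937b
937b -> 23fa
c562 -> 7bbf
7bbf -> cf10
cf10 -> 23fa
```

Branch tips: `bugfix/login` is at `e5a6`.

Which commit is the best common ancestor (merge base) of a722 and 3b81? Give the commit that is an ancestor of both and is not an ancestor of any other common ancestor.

937b

Ancestors of a722: {23fa, 937b, a722}.
Ancestors of 3b81: {23fa, 3b81, 3f8c, 8e45, 937b}.
Common ancestors: {23fa, 937b}.
Among these, 937b is not an ancestor of any other common ancestor — it is the merge base.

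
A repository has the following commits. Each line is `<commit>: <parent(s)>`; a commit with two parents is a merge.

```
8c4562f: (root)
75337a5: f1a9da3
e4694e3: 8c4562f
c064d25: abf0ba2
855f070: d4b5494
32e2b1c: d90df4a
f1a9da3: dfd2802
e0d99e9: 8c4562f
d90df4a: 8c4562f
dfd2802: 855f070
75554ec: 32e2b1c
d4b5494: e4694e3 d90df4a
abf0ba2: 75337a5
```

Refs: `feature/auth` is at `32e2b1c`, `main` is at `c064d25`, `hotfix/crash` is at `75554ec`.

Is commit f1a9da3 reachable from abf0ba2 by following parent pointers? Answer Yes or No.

Ancestors of abf0ba2 (commits reachable by following parents): {75337a5, 855f070, 8c4562f, abf0ba2, d4b5494, d90df4a, dfd2802, e4694e3, f1a9da3}.
f1a9da3 is in that set, so it is an ancestor of abf0ba2.

Yes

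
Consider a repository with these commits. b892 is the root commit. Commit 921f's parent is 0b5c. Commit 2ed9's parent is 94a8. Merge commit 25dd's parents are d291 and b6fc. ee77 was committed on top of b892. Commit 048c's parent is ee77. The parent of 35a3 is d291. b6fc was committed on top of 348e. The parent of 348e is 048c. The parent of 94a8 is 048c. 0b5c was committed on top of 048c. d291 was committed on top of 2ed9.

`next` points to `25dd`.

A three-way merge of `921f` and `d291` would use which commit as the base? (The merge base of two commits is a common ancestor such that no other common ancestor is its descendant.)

Ancestors of 921f: {048c, 0b5c, 921f, b892, ee77}.
Ancestors of d291: {048c, 2ed9, 94a8, b892, d291, ee77}.
Common ancestors: {048c, b892, ee77}.
Among these, 048c is not an ancestor of any other common ancestor — it is the merge base.

048c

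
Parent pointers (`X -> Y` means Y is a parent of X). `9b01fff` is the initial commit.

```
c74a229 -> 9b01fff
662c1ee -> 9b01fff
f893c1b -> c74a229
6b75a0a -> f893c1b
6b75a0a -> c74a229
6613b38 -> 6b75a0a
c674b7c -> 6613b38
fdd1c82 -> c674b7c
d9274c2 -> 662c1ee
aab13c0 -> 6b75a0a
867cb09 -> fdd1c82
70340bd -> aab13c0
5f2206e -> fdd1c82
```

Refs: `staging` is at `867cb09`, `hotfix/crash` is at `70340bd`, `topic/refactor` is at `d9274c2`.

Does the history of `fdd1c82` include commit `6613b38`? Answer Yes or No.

Ancestors of fdd1c82 (commits reachable by following parents): {6613b38, 6b75a0a, 9b01fff, c674b7c, c74a229, f893c1b, fdd1c82}.
6613b38 is in that set, so it is an ancestor of fdd1c82.

Yes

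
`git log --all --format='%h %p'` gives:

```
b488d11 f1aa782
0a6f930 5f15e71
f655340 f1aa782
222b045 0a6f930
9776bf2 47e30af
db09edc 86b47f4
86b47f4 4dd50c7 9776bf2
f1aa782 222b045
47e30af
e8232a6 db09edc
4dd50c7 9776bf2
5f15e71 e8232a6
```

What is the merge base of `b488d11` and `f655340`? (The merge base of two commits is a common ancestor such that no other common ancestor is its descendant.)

Ancestors of b488d11: {0a6f930, 222b045, 47e30af, 4dd50c7, 5f15e71, 86b47f4, 9776bf2, b488d11, db09edc, e8232a6, f1aa782}.
Ancestors of f655340: {0a6f930, 222b045, 47e30af, 4dd50c7, 5f15e71, 86b47f4, 9776bf2, db09edc, e8232a6, f1aa782, f655340}.
Common ancestors: {0a6f930, 222b045, 47e30af, 4dd50c7, 5f15e71, 86b47f4, 9776bf2, db09edc, e8232a6, f1aa782}.
Among these, f1aa782 is not an ancestor of any other common ancestor — it is the merge base.

f1aa782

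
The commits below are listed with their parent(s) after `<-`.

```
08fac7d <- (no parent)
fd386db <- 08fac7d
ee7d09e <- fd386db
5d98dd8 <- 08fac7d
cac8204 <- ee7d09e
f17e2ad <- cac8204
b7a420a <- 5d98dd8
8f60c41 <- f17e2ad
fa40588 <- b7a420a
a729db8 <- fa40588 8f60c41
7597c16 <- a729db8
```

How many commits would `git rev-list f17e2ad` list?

5

Walking parent pointers from f17e2ad: reachable set = {08fac7d, cac8204, ee7d09e, f17e2ad, fd386db}.
That is 5 commits.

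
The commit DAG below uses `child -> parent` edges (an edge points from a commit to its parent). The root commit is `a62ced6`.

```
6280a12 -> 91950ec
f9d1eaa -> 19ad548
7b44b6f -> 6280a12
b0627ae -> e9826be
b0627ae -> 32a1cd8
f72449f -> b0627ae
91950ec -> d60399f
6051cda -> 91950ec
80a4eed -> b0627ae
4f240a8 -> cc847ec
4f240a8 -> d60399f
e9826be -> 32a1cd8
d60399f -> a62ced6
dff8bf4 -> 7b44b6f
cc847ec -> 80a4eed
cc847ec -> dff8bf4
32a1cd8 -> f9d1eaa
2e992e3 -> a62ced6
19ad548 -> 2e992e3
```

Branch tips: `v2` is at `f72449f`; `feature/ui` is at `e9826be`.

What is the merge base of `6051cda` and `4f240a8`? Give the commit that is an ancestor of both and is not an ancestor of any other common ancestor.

91950ec

Ancestors of 6051cda: {6051cda, 91950ec, a62ced6, d60399f}.
Ancestors of 4f240a8: {19ad548, 2e992e3, 32a1cd8, 4f240a8, 6280a12, 7b44b6f, 80a4eed, 91950ec, a62ced6, b0627ae, cc847ec, d60399f, dff8bf4, e9826be, f9d1eaa}.
Common ancestors: {91950ec, a62ced6, d60399f}.
Among these, 91950ec is not an ancestor of any other common ancestor — it is the merge base.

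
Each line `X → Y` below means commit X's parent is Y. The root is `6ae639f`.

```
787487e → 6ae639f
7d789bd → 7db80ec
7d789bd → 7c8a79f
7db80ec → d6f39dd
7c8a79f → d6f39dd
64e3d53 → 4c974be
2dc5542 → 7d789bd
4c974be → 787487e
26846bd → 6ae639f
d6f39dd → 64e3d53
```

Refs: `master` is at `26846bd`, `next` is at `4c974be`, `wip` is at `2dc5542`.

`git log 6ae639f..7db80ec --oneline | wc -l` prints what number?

Reachable from 7db80ec: {4c974be, 64e3d53, 6ae639f, 787487e, 7db80ec, d6f39dd}.
Reachable from 6ae639f: {6ae639f}.
In 7db80ec's history but not 6ae639f's: {4c974be, 64e3d53, 787487e, 7db80ec, d6f39dd} — 5 commits.

5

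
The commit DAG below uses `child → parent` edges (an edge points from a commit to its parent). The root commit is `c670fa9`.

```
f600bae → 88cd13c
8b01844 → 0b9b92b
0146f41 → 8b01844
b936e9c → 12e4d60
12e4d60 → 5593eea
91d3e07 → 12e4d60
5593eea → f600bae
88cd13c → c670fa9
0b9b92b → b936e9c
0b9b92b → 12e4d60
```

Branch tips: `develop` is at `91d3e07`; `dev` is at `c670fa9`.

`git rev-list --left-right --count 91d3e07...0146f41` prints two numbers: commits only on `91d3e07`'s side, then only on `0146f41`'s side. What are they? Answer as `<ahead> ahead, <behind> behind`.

Reachable from 91d3e07: {12e4d60, 5593eea, 88cd13c, 91d3e07, c670fa9, f600bae}.
Reachable from 0146f41: {0146f41, 0b9b92b, 12e4d60, 5593eea, 88cd13c, 8b01844, b936e9c, c670fa9, f600bae}.
Only in 91d3e07's history (ahead): {91d3e07} — 1.
Only in 0146f41's history (behind): {0146f41, 0b9b92b, 8b01844, b936e9c} — 4.

1 ahead, 4 behind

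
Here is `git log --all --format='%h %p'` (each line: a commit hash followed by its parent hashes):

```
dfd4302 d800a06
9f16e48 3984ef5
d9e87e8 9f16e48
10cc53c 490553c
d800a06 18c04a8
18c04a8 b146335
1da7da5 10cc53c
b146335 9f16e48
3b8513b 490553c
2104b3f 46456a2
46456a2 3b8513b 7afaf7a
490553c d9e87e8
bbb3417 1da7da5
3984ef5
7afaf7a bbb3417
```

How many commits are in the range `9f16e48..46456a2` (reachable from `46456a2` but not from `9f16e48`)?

8

Reachable from 46456a2: {10cc53c, 1da7da5, 3984ef5, 3b8513b, 46456a2, 490553c, 7afaf7a, 9f16e48, bbb3417, d9e87e8}.
Reachable from 9f16e48: {3984ef5, 9f16e48}.
In 46456a2's history but not 9f16e48's: {10cc53c, 1da7da5, 3b8513b, 46456a2, 490553c, 7afaf7a, bbb3417, d9e87e8} — 8 commits.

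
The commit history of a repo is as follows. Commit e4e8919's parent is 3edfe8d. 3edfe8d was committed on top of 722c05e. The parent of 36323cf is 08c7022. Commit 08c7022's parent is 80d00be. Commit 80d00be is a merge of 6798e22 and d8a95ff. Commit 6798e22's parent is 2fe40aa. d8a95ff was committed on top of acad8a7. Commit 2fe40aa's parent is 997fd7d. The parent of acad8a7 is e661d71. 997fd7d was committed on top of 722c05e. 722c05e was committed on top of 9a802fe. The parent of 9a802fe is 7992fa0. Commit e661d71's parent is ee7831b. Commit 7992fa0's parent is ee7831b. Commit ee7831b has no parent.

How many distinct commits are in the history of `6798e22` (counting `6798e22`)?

7

Walking parent pointers from 6798e22: reachable set = {2fe40aa, 6798e22, 722c05e, 7992fa0, 997fd7d, 9a802fe, ee7831b}.
That is 7 commits.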